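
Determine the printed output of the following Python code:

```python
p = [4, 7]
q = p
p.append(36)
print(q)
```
[4, 7, 36]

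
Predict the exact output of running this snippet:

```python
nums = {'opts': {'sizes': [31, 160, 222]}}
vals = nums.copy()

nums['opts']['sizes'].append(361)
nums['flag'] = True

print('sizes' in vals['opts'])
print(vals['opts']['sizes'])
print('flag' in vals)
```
True
[31, 160, 222, 361]
False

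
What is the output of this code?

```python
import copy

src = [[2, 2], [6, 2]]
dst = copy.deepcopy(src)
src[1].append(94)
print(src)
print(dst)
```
[[2, 2], [6, 2, 94]]
[[2, 2], [6, 2]]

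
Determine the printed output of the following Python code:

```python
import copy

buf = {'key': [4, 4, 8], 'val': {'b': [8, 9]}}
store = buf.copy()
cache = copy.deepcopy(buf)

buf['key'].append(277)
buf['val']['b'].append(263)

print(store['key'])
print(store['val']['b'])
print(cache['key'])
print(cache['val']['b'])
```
[4, 4, 8, 277]
[8, 9, 263]
[4, 4, 8]
[8, 9]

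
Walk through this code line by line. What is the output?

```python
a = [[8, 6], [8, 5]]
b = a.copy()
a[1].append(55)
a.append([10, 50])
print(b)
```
[[8, 6], [8, 5, 55]]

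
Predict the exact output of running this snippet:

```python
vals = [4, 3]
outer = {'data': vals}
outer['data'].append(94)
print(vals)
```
[4, 3, 94]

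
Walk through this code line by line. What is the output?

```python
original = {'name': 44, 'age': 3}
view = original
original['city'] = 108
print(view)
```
{'name': 44, 'age': 3, 'city': 108}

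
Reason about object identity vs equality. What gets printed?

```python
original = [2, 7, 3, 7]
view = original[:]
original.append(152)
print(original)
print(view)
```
[2, 7, 3, 7, 152]
[2, 7, 3, 7]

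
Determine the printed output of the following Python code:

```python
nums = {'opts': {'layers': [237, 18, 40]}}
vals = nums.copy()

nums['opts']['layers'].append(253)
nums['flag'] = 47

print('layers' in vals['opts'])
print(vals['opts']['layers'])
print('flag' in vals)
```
True
[237, 18, 40, 253]
False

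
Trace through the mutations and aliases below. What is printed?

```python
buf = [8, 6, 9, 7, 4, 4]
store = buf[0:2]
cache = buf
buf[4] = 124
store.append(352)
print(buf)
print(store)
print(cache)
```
[8, 6, 9, 7, 124, 4]
[8, 6, 352]
[8, 6, 9, 7, 124, 4]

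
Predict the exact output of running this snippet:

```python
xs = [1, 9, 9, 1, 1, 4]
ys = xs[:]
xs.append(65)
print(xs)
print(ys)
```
[1, 9, 9, 1, 1, 4, 65]
[1, 9, 9, 1, 1, 4]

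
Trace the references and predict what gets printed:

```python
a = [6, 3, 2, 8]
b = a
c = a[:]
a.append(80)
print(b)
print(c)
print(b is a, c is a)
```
[6, 3, 2, 8, 80]
[6, 3, 2, 8]
True False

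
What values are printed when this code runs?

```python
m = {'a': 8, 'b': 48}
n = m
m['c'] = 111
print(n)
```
{'a': 8, 'b': 48, 'c': 111}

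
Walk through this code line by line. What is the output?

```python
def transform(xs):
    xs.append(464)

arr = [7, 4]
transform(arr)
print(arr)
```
[7, 4, 464]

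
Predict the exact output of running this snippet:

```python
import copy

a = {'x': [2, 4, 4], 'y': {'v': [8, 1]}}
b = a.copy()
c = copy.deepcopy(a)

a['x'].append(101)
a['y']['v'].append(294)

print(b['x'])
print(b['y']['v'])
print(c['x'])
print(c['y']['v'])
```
[2, 4, 4, 101]
[8, 1, 294]
[2, 4, 4]
[8, 1]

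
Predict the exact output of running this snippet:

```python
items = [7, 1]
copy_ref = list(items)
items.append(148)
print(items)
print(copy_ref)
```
[7, 1, 148]
[7, 1]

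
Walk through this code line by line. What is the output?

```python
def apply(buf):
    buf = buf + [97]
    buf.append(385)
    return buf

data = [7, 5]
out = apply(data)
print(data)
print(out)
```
[7, 5]
[7, 5, 97, 385]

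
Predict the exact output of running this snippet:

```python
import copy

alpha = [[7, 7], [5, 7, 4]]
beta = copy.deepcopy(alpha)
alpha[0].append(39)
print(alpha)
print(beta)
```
[[7, 7, 39], [5, 7, 4]]
[[7, 7], [5, 7, 4]]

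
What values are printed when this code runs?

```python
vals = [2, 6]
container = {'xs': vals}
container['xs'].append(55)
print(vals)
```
[2, 6, 55]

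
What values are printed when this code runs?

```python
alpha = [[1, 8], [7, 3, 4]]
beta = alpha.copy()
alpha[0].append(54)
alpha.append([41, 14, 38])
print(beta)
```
[[1, 8, 54], [7, 3, 4]]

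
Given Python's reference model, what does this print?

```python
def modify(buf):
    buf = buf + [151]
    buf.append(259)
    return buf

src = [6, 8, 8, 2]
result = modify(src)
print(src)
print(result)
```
[6, 8, 8, 2]
[6, 8, 8, 2, 151, 259]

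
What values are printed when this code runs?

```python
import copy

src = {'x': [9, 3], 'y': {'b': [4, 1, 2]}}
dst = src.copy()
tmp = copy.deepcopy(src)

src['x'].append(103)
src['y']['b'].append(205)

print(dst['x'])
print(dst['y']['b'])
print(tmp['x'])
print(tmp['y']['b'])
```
[9, 3, 103]
[4, 1, 2, 205]
[9, 3]
[4, 1, 2]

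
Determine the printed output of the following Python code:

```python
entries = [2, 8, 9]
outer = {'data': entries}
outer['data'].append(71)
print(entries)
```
[2, 8, 9, 71]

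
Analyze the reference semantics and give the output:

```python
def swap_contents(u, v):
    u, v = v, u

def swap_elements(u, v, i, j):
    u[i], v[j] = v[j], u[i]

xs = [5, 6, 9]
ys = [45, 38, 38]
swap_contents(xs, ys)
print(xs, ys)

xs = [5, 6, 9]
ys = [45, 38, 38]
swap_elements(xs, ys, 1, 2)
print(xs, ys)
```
[5, 6, 9] [45, 38, 38]
[5, 38, 9] [45, 38, 6]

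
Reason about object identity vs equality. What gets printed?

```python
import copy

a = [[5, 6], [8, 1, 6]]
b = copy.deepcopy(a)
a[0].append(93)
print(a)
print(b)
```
[[5, 6, 93], [8, 1, 6]]
[[5, 6], [8, 1, 6]]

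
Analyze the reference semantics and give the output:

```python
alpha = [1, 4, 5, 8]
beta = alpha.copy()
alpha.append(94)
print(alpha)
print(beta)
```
[1, 4, 5, 8, 94]
[1, 4, 5, 8]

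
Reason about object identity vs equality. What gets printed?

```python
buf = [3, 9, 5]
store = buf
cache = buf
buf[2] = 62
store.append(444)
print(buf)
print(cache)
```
[3, 9, 62, 444]
[3, 9, 62, 444]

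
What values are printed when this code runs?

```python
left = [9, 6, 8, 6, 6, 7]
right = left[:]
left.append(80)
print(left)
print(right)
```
[9, 6, 8, 6, 6, 7, 80]
[9, 6, 8, 6, 6, 7]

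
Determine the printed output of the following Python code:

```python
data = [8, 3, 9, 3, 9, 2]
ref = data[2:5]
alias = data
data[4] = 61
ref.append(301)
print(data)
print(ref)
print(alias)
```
[8, 3, 9, 3, 61, 2]
[9, 3, 9, 301]
[8, 3, 9, 3, 61, 2]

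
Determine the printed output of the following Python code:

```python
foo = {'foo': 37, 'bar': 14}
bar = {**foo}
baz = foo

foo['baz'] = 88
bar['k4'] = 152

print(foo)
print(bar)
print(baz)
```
{'foo': 37, 'bar': 14, 'baz': 88}
{'foo': 37, 'bar': 14, 'k4': 152}
{'foo': 37, 'bar': 14, 'baz': 88}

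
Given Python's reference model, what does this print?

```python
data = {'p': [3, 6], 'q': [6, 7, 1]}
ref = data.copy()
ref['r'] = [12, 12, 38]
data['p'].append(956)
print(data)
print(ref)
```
{'p': [3, 6, 956], 'q': [6, 7, 1]}
{'p': [3, 6, 956], 'q': [6, 7, 1], 'r': [12, 12, 38]}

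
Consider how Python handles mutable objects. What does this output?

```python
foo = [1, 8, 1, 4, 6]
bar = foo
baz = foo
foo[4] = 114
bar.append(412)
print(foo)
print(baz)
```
[1, 8, 1, 4, 114, 412]
[1, 8, 1, 4, 114, 412]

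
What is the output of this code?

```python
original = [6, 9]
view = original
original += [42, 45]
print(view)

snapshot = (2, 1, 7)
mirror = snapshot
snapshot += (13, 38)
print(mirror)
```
[6, 9, 42, 45]
(2, 1, 7)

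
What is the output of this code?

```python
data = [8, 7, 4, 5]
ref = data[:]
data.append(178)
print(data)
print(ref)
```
[8, 7, 4, 5, 178]
[8, 7, 4, 5]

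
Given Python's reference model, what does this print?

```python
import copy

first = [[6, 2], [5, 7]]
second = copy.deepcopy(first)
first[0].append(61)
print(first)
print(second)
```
[[6, 2, 61], [5, 7]]
[[6, 2], [5, 7]]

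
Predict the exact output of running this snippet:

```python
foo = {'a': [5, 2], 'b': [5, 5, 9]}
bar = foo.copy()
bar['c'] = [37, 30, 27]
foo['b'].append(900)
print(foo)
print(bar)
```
{'a': [5, 2], 'b': [5, 5, 9, 900]}
{'a': [5, 2], 'b': [5, 5, 9, 900], 'c': [37, 30, 27]}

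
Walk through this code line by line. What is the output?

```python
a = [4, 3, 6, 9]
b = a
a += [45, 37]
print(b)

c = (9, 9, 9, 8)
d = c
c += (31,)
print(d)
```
[4, 3, 6, 9, 45, 37]
(9, 9, 9, 8)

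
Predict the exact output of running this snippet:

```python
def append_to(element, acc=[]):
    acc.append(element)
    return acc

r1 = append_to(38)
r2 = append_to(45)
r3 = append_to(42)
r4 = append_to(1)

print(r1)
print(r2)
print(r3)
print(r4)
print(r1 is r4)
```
[38, 45, 42, 1]
[38, 45, 42, 1]
[38, 45, 42, 1]
[38, 45, 42, 1]
True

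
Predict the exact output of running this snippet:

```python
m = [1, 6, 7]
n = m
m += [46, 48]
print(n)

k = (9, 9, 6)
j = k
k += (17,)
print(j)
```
[1, 6, 7, 46, 48]
(9, 9, 6)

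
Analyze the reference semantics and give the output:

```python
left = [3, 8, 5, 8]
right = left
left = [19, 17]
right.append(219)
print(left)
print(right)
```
[19, 17]
[3, 8, 5, 8, 219]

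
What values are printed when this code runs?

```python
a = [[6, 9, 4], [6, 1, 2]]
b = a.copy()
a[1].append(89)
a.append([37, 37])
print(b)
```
[[6, 9, 4], [6, 1, 2, 89]]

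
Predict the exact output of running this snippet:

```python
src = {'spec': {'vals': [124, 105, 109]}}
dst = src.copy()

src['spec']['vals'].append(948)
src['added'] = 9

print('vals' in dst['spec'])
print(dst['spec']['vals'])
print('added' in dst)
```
True
[124, 105, 109, 948]
False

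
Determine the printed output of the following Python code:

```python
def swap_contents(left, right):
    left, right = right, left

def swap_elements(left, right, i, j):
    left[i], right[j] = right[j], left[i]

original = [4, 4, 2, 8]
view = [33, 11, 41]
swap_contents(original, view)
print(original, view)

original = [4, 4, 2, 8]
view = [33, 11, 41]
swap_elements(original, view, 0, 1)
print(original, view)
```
[4, 4, 2, 8] [33, 11, 41]
[11, 4, 2, 8] [33, 4, 41]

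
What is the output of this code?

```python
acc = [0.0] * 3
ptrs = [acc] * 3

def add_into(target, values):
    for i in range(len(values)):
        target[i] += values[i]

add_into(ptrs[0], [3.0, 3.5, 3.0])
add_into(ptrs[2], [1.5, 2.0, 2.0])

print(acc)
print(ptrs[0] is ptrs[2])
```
[4.5, 5.5, 5.0]
True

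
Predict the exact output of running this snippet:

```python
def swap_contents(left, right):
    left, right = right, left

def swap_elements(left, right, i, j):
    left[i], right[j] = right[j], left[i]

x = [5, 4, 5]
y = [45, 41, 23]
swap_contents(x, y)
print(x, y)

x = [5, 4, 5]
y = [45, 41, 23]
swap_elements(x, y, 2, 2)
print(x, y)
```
[5, 4, 5] [45, 41, 23]
[5, 4, 23] [45, 41, 5]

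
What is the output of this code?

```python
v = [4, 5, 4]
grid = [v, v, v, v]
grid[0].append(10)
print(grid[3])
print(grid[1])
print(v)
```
[4, 5, 4, 10]
[4, 5, 4, 10]
[4, 5, 4, 10]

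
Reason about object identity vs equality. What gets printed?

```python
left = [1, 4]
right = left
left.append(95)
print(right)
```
[1, 4, 95]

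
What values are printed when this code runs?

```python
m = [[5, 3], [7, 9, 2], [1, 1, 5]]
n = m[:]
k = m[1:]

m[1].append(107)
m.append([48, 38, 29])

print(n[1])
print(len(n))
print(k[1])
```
[7, 9, 2, 107]
3
[1, 1, 5]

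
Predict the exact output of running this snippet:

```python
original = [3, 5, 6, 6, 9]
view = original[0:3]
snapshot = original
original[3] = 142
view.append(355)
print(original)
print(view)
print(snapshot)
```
[3, 5, 6, 142, 9]
[3, 5, 6, 355]
[3, 5, 6, 142, 9]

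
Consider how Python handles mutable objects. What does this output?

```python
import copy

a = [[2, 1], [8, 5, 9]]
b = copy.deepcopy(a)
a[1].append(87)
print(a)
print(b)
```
[[2, 1], [8, 5, 9, 87]]
[[2, 1], [8, 5, 9]]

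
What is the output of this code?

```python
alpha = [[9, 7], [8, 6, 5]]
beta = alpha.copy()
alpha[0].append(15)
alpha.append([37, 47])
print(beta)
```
[[9, 7, 15], [8, 6, 5]]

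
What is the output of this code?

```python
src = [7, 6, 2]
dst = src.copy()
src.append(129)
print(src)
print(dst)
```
[7, 6, 2, 129]
[7, 6, 2]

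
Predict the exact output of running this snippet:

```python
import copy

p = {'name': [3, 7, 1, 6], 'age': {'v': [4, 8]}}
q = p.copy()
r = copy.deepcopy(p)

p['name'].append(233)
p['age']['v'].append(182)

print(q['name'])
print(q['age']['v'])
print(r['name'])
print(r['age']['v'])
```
[3, 7, 1, 6, 233]
[4, 8, 182]
[3, 7, 1, 6]
[4, 8]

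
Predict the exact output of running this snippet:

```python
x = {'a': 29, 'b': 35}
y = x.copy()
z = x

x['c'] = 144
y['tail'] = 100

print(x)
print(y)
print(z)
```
{'a': 29, 'b': 35, 'c': 144}
{'a': 29, 'b': 35, 'tail': 100}
{'a': 29, 'b': 35, 'c': 144}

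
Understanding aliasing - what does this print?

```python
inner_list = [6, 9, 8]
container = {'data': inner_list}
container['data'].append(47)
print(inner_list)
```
[6, 9, 8, 47]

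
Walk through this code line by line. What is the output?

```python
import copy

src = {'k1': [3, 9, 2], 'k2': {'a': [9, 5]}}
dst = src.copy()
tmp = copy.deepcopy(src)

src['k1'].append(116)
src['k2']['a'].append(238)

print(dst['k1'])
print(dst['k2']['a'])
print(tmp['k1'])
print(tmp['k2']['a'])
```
[3, 9, 2, 116]
[9, 5, 238]
[3, 9, 2]
[9, 5]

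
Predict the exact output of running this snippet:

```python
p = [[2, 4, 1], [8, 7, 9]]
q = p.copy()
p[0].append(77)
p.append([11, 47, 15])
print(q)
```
[[2, 4, 1, 77], [8, 7, 9]]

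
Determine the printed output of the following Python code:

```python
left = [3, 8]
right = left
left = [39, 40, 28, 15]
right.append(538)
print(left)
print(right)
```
[39, 40, 28, 15]
[3, 8, 538]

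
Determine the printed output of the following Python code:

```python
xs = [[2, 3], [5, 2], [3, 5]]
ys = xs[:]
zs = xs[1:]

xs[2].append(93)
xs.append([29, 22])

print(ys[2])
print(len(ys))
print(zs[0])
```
[3, 5, 93]
3
[5, 2]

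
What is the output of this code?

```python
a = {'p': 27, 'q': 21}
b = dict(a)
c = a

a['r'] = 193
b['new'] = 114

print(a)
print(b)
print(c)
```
{'p': 27, 'q': 21, 'r': 193}
{'p': 27, 'q': 21, 'new': 114}
{'p': 27, 'q': 21, 'r': 193}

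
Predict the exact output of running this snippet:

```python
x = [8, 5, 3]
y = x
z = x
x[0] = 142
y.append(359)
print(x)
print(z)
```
[142, 5, 3, 359]
[142, 5, 3, 359]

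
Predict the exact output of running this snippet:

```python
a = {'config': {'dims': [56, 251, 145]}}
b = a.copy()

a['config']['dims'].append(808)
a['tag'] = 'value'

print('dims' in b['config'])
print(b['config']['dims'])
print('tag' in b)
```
True
[56, 251, 145, 808]
False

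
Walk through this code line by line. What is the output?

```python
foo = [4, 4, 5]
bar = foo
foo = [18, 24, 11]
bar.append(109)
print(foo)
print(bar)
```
[18, 24, 11]
[4, 4, 5, 109]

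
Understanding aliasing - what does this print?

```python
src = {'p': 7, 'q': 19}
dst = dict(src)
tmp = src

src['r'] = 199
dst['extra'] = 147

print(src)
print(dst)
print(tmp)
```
{'p': 7, 'q': 19, 'r': 199}
{'p': 7, 'q': 19, 'extra': 147}
{'p': 7, 'q': 19, 'r': 199}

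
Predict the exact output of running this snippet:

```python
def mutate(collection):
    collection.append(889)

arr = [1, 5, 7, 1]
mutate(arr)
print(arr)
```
[1, 5, 7, 1, 889]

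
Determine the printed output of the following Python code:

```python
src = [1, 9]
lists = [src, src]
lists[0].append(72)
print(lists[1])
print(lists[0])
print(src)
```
[1, 9, 72]
[1, 9, 72]
[1, 9, 72]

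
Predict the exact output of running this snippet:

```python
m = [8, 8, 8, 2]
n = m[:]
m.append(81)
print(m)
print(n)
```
[8, 8, 8, 2, 81]
[8, 8, 8, 2]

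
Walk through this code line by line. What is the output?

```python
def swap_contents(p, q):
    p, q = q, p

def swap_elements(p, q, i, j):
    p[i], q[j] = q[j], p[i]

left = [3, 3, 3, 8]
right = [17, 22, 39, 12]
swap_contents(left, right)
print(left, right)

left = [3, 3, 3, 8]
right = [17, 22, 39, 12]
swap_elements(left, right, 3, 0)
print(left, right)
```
[3, 3, 3, 8] [17, 22, 39, 12]
[3, 3, 3, 17] [8, 22, 39, 12]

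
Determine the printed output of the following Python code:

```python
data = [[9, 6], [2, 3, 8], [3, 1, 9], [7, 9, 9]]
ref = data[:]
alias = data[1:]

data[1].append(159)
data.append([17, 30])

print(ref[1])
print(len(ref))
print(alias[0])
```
[2, 3, 8, 159]
4
[2, 3, 8, 159]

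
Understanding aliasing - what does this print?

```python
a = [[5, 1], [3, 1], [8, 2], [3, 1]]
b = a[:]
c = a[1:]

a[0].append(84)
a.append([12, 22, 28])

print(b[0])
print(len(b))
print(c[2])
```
[5, 1, 84]
4
[3, 1]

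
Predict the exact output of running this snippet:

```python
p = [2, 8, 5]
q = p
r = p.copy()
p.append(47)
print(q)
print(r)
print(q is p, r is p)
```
[2, 8, 5, 47]
[2, 8, 5]
True False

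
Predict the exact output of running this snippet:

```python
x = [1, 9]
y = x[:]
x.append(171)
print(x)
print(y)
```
[1, 9, 171]
[1, 9]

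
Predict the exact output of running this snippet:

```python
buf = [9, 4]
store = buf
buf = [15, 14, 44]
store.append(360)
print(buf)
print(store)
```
[15, 14, 44]
[9, 4, 360]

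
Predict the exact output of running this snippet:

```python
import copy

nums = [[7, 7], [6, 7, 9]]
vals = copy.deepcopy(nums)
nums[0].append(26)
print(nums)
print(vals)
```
[[7, 7, 26], [6, 7, 9]]
[[7, 7], [6, 7, 9]]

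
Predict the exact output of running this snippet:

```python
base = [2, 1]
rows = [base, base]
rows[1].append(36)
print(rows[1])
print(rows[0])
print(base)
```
[2, 1, 36]
[2, 1, 36]
[2, 1, 36]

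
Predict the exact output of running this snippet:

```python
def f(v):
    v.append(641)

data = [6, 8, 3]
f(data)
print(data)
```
[6, 8, 3, 641]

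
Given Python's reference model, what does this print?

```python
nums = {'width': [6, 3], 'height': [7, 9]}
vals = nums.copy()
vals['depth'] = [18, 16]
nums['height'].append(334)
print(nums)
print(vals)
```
{'width': [6, 3], 'height': [7, 9, 334]}
{'width': [6, 3], 'height': [7, 9, 334], 'depth': [18, 16]}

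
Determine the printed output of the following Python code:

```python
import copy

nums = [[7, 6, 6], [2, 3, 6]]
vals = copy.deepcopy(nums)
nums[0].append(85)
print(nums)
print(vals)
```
[[7, 6, 6, 85], [2, 3, 6]]
[[7, 6, 6], [2, 3, 6]]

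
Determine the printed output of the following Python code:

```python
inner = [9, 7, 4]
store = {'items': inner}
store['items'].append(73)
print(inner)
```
[9, 7, 4, 73]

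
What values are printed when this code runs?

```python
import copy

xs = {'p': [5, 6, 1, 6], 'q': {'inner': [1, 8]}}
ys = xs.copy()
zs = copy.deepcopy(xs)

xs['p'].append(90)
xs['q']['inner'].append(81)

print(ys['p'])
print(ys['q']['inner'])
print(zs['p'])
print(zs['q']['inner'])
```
[5, 6, 1, 6, 90]
[1, 8, 81]
[5, 6, 1, 6]
[1, 8]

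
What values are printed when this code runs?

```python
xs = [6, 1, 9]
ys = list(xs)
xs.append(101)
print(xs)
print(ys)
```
[6, 1, 9, 101]
[6, 1, 9]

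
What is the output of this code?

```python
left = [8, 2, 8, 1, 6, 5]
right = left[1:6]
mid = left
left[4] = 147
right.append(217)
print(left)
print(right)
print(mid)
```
[8, 2, 8, 1, 147, 5]
[2, 8, 1, 6, 5, 217]
[8, 2, 8, 1, 147, 5]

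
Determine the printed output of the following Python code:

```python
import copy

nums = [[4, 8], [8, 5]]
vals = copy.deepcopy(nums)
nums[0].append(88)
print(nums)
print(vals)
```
[[4, 8, 88], [8, 5]]
[[4, 8], [8, 5]]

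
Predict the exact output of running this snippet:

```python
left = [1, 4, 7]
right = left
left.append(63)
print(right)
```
[1, 4, 7, 63]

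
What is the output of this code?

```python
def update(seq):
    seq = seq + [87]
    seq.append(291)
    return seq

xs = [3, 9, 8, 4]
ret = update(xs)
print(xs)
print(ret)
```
[3, 9, 8, 4]
[3, 9, 8, 4, 87, 291]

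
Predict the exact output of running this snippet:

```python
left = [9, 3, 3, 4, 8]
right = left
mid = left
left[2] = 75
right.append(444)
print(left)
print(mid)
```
[9, 3, 75, 4, 8, 444]
[9, 3, 75, 4, 8, 444]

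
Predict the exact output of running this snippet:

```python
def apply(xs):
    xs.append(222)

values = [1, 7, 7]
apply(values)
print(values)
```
[1, 7, 7, 222]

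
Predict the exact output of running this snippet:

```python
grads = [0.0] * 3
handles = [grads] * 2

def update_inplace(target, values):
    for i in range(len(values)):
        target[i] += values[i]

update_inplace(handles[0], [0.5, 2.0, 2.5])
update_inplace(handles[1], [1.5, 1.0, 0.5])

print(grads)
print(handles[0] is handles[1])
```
[2.0, 3.0, 3.0]
True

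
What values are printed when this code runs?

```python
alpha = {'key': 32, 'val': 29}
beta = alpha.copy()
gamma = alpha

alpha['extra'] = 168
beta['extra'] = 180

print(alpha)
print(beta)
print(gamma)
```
{'key': 32, 'val': 29, 'extra': 168}
{'key': 32, 'val': 29, 'extra': 180}
{'key': 32, 'val': 29, 'extra': 168}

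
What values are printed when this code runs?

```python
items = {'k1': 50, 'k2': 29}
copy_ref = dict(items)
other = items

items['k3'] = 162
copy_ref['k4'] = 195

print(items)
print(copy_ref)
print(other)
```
{'k1': 50, 'k2': 29, 'k3': 162}
{'k1': 50, 'k2': 29, 'k4': 195}
{'k1': 50, 'k2': 29, 'k3': 162}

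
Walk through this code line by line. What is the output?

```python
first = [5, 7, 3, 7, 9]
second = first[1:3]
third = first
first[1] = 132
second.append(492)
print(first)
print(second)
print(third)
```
[5, 132, 3, 7, 9]
[7, 3, 492]
[5, 132, 3, 7, 9]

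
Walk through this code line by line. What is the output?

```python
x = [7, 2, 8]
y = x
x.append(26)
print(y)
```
[7, 2, 8, 26]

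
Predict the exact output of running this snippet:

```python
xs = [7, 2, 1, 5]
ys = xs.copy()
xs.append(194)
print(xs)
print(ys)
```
[7, 2, 1, 5, 194]
[7, 2, 1, 5]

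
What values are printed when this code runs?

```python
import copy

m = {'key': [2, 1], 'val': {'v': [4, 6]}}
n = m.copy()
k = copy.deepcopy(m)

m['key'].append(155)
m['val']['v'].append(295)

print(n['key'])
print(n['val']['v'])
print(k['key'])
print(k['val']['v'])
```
[2, 1, 155]
[4, 6, 295]
[2, 1]
[4, 6]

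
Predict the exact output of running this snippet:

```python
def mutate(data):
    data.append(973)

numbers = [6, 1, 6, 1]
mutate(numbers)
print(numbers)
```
[6, 1, 6, 1, 973]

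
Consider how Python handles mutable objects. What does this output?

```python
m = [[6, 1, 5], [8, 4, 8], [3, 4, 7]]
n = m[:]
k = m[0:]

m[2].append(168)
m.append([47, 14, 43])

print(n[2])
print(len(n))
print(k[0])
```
[3, 4, 7, 168]
3
[6, 1, 5]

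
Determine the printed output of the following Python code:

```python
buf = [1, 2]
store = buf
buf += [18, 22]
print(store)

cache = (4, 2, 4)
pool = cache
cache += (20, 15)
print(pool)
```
[1, 2, 18, 22]
(4, 2, 4)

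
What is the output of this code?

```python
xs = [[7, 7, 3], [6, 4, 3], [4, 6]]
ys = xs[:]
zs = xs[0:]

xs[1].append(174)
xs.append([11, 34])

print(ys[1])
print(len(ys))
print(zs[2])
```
[6, 4, 3, 174]
3
[4, 6]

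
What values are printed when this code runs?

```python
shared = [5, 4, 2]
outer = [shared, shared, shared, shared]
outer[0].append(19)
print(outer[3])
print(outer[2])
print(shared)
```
[5, 4, 2, 19]
[5, 4, 2, 19]
[5, 4, 2, 19]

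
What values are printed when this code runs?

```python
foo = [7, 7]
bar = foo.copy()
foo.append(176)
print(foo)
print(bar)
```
[7, 7, 176]
[7, 7]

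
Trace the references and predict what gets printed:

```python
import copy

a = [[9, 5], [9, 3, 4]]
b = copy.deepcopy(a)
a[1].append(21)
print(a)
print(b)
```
[[9, 5], [9, 3, 4, 21]]
[[9, 5], [9, 3, 4]]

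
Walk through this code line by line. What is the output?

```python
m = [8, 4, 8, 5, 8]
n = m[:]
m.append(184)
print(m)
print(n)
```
[8, 4, 8, 5, 8, 184]
[8, 4, 8, 5, 8]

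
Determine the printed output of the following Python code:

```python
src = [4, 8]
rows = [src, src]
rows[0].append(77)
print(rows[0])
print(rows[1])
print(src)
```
[4, 8, 77]
[4, 8, 77]
[4, 8, 77]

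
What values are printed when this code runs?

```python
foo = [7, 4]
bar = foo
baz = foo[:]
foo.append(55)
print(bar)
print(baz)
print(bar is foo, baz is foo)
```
[7, 4, 55]
[7, 4]
True False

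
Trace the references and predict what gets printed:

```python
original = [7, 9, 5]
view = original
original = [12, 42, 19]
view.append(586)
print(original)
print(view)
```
[12, 42, 19]
[7, 9, 5, 586]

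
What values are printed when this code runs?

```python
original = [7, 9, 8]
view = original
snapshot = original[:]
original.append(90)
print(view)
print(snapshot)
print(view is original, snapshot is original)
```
[7, 9, 8, 90]
[7, 9, 8]
True False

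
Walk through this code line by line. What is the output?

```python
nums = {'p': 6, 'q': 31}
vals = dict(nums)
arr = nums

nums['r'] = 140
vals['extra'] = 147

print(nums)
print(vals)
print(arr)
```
{'p': 6, 'q': 31, 'r': 140}
{'p': 6, 'q': 31, 'extra': 147}
{'p': 6, 'q': 31, 'r': 140}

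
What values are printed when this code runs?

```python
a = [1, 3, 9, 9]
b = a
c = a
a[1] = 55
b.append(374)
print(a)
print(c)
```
[1, 55, 9, 9, 374]
[1, 55, 9, 9, 374]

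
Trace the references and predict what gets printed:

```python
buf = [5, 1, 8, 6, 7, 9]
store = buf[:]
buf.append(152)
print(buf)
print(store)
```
[5, 1, 8, 6, 7, 9, 152]
[5, 1, 8, 6, 7, 9]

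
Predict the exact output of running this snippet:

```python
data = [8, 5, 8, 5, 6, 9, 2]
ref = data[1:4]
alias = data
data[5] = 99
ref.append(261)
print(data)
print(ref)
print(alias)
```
[8, 5, 8, 5, 6, 99, 2]
[5, 8, 5, 261]
[8, 5, 8, 5, 6, 99, 2]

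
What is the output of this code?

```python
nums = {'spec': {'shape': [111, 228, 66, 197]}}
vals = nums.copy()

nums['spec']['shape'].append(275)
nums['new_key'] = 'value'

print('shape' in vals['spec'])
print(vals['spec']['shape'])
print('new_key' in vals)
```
True
[111, 228, 66, 197, 275]
False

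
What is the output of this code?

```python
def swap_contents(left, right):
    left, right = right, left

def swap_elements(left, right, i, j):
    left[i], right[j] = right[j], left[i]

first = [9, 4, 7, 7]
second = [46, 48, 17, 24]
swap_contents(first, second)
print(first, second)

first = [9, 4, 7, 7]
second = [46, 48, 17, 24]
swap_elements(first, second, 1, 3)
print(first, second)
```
[9, 4, 7, 7] [46, 48, 17, 24]
[9, 24, 7, 7] [46, 48, 17, 4]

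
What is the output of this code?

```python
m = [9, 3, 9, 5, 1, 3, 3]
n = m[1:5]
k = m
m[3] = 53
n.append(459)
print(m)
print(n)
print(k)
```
[9, 3, 9, 53, 1, 3, 3]
[3, 9, 5, 1, 459]
[9, 3, 9, 53, 1, 3, 3]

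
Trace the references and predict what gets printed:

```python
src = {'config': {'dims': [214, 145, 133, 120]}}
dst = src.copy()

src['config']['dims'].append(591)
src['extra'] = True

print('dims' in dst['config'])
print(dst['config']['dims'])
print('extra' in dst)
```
True
[214, 145, 133, 120, 591]
False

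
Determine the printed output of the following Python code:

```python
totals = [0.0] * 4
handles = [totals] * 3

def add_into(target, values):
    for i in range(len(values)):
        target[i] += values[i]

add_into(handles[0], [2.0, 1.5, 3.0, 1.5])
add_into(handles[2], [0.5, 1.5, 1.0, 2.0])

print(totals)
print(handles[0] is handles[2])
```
[2.5, 3.0, 4.0, 3.5]
True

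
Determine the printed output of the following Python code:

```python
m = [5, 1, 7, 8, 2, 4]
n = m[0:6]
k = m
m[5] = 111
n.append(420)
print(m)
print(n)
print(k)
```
[5, 1, 7, 8, 2, 111]
[5, 1, 7, 8, 2, 4, 420]
[5, 1, 7, 8, 2, 111]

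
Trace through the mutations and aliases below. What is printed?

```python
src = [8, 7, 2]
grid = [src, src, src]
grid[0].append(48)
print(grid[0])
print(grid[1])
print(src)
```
[8, 7, 2, 48]
[8, 7, 2, 48]
[8, 7, 2, 48]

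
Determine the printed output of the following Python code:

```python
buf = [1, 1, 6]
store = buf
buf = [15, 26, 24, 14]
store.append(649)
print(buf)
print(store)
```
[15, 26, 24, 14]
[1, 1, 6, 649]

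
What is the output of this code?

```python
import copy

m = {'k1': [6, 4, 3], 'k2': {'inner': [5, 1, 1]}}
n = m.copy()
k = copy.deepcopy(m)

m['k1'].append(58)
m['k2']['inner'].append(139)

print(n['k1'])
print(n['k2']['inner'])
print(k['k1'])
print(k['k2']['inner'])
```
[6, 4, 3, 58]
[5, 1, 1, 139]
[6, 4, 3]
[5, 1, 1]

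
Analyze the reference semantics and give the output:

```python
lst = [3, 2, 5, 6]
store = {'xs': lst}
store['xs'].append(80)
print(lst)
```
[3, 2, 5, 6, 80]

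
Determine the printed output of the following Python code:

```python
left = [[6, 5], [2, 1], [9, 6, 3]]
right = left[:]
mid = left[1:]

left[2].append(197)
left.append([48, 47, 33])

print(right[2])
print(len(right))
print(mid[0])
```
[9, 6, 3, 197]
3
[2, 1]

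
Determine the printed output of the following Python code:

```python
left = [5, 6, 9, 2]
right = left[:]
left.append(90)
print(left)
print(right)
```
[5, 6, 9, 2, 90]
[5, 6, 9, 2]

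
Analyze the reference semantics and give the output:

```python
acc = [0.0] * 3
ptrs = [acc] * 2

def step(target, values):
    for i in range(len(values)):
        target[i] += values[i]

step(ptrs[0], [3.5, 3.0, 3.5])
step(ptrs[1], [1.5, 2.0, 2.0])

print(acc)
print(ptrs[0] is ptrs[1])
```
[5.0, 5.0, 5.5]
True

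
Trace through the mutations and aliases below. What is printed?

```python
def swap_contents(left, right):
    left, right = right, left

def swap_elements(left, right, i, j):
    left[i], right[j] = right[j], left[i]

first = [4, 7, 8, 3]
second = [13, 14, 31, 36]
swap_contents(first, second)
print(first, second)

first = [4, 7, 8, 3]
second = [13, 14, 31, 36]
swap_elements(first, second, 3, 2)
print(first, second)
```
[4, 7, 8, 3] [13, 14, 31, 36]
[4, 7, 8, 31] [13, 14, 3, 36]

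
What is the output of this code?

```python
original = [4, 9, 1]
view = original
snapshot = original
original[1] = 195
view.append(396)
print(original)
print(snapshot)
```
[4, 195, 1, 396]
[4, 195, 1, 396]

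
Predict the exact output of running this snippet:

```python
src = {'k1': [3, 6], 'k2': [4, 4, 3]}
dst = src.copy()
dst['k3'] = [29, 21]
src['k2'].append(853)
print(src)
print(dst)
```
{'k1': [3, 6], 'k2': [4, 4, 3, 853]}
{'k1': [3, 6], 'k2': [4, 4, 3, 853], 'k3': [29, 21]}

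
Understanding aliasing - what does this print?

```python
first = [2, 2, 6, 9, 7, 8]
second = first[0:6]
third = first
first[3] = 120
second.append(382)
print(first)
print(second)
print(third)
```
[2, 2, 6, 120, 7, 8]
[2, 2, 6, 9, 7, 8, 382]
[2, 2, 6, 120, 7, 8]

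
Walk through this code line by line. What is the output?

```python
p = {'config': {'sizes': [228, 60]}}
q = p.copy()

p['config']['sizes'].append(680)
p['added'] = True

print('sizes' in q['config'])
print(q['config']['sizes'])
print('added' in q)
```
True
[228, 60, 680]
False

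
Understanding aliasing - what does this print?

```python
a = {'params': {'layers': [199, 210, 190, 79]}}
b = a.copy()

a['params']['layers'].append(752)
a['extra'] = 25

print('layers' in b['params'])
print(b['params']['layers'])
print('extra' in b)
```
True
[199, 210, 190, 79, 752]
False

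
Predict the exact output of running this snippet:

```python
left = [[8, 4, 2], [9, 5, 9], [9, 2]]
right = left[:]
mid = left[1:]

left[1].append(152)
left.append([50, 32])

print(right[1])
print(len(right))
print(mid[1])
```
[9, 5, 9, 152]
3
[9, 2]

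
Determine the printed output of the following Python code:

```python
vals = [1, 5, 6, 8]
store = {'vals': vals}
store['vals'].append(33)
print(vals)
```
[1, 5, 6, 8, 33]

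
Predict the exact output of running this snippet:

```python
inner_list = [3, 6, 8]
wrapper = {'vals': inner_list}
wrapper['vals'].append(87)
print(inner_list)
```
[3, 6, 8, 87]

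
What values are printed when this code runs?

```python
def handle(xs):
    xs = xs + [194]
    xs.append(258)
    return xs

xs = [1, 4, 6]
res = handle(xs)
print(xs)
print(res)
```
[1, 4, 6]
[1, 4, 6, 194, 258]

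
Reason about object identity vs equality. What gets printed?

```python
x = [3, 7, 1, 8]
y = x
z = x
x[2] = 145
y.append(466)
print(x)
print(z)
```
[3, 7, 145, 8, 466]
[3, 7, 145, 8, 466]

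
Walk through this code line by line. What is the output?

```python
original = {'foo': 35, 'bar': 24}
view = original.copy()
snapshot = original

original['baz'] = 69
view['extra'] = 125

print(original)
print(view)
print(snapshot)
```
{'foo': 35, 'bar': 24, 'baz': 69}
{'foo': 35, 'bar': 24, 'extra': 125}
{'foo': 35, 'bar': 24, 'baz': 69}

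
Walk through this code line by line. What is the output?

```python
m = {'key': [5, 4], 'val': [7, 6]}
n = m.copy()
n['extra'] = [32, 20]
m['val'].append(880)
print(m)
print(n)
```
{'key': [5, 4], 'val': [7, 6, 880]}
{'key': [5, 4], 'val': [7, 6, 880], 'extra': [32, 20]}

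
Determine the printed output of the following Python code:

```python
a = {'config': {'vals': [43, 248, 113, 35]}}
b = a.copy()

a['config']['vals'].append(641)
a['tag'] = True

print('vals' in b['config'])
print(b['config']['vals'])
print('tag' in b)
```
True
[43, 248, 113, 35, 641]
False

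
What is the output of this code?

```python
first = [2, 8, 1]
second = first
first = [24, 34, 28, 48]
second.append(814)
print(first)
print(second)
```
[24, 34, 28, 48]
[2, 8, 1, 814]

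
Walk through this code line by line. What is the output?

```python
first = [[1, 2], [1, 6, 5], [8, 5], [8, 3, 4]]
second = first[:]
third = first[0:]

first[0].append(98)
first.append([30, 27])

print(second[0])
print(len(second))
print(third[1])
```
[1, 2, 98]
4
[1, 6, 5]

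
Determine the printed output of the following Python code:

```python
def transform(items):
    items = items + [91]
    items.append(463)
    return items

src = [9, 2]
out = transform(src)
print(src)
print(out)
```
[9, 2]
[9, 2, 91, 463]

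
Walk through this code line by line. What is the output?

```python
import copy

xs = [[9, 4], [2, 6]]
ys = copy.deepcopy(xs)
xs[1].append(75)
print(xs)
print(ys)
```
[[9, 4], [2, 6, 75]]
[[9, 4], [2, 6]]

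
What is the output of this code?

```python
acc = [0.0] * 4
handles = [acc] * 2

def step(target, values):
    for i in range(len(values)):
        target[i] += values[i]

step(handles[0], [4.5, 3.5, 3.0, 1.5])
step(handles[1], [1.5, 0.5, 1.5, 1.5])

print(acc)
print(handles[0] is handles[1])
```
[6.0, 4.0, 4.5, 3.0]
True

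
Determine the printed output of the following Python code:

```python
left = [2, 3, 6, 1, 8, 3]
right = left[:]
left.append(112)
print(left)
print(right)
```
[2, 3, 6, 1, 8, 3, 112]
[2, 3, 6, 1, 8, 3]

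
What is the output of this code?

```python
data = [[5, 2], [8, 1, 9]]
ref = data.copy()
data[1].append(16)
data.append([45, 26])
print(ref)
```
[[5, 2], [8, 1, 9, 16]]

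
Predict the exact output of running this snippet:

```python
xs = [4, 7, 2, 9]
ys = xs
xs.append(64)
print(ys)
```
[4, 7, 2, 9, 64]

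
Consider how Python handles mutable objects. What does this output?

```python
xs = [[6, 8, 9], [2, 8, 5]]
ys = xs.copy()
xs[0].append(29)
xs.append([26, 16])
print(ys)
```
[[6, 8, 9, 29], [2, 8, 5]]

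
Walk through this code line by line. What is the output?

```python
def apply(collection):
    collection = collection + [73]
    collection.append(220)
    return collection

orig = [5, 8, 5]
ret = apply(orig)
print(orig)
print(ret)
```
[5, 8, 5]
[5, 8, 5, 73, 220]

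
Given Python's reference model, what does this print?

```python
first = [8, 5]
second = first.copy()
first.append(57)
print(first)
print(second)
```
[8, 5, 57]
[8, 5]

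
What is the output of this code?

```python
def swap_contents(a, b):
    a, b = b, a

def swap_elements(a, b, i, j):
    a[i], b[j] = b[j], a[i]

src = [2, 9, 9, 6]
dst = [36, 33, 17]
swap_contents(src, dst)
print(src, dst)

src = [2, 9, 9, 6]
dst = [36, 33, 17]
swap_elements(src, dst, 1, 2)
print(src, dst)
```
[2, 9, 9, 6] [36, 33, 17]
[2, 17, 9, 6] [36, 33, 9]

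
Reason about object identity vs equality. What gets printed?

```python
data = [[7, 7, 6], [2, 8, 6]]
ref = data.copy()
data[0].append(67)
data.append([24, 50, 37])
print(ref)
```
[[7, 7, 6, 67], [2, 8, 6]]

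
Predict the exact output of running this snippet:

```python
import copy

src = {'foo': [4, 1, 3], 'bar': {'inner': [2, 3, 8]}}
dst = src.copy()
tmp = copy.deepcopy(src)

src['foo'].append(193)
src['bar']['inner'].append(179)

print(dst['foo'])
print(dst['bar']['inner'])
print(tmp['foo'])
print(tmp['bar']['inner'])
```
[4, 1, 3, 193]
[2, 3, 8, 179]
[4, 1, 3]
[2, 3, 8]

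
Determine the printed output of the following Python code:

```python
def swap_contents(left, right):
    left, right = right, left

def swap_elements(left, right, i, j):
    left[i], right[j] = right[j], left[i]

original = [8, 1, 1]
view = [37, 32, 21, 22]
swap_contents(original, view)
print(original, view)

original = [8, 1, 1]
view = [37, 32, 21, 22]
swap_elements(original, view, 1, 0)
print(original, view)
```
[8, 1, 1] [37, 32, 21, 22]
[8, 37, 1] [1, 32, 21, 22]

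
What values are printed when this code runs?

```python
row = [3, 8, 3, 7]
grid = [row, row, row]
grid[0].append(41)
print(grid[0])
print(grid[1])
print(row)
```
[3, 8, 3, 7, 41]
[3, 8, 3, 7, 41]
[3, 8, 3, 7, 41]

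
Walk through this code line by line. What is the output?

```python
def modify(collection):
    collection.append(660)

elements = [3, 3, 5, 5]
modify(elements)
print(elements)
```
[3, 3, 5, 5, 660]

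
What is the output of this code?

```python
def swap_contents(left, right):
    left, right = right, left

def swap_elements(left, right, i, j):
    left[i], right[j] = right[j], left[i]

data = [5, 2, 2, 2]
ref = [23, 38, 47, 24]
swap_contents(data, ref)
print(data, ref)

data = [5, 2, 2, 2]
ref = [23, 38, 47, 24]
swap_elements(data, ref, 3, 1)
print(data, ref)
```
[5, 2, 2, 2] [23, 38, 47, 24]
[5, 2, 2, 38] [23, 2, 47, 24]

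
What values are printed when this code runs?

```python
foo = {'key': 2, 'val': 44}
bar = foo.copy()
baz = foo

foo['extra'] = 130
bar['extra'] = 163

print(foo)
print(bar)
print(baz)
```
{'key': 2, 'val': 44, 'extra': 130}
{'key': 2, 'val': 44, 'extra': 163}
{'key': 2, 'val': 44, 'extra': 130}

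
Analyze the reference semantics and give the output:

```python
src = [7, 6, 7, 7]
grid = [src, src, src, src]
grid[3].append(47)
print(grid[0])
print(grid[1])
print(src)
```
[7, 6, 7, 7, 47]
[7, 6, 7, 7, 47]
[7, 6, 7, 7, 47]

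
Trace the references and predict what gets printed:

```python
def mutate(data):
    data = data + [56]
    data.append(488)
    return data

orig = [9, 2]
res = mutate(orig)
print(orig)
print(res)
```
[9, 2]
[9, 2, 56, 488]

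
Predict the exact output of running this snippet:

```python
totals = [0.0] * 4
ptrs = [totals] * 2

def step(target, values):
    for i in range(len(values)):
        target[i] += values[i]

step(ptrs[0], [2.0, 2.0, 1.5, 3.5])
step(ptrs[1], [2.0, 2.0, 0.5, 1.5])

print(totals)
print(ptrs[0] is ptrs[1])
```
[4.0, 4.0, 2.0, 5.0]
True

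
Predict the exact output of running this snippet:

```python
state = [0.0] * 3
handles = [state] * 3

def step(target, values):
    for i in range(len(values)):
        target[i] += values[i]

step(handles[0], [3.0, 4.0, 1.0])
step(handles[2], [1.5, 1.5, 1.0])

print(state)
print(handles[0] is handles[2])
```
[4.5, 5.5, 2.0]
True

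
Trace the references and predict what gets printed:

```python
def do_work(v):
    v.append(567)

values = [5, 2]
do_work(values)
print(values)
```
[5, 2, 567]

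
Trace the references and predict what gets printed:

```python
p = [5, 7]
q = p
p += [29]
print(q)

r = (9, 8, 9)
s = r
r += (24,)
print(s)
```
[5, 7, 29]
(9, 8, 9)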